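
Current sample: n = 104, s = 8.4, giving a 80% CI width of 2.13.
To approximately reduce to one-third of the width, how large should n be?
n ≈ 936

CI width ∝ 1/√n
To reduce width by factor 3, need √n to grow by 3 → need 3² = 9 times as many samples.

Current: n = 104, width = 2.13
New: n = 936, width ≈ 0.70

Width reduced by factor of 2.13/0.70 = 3.04.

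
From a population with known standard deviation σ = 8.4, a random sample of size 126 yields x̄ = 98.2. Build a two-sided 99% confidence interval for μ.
(96.27, 100.13)

z-interval (σ known):
z* = 2.576 for 99% confidence

Margin of error = z* · σ/√n = 2.576 · 8.4/√126 = 1.93

CI: (98.2 - 1.93, 98.2 + 1.93) = (96.27, 100.13)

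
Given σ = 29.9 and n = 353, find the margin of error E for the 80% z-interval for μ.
Margin of error = 2.04

Margin of error = z* · σ/√n
= 1.282 · 29.9/√353
= 1.282 · 29.9/18.7883
= 2.04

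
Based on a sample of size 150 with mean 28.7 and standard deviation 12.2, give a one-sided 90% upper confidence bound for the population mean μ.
μ ≤ 29.98

Upper bound (one-sided):
t* = 1.287 (one-sided for 90%)
Upper bound = x̄ + t* · s/√n = 28.7 + 1.287 · 12.2/√150 = 29.98

We are 90% confident that μ ≤ 29.98.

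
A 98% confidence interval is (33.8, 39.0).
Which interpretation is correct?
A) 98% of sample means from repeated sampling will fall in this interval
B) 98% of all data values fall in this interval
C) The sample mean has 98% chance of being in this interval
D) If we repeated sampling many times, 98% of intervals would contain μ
D

A) Wrong — coverage applies to intervals containing μ, not to future x̄ values.
B) Wrong — a CI is about the parameter μ, not individual data values.
C) Wrong — x̄ is observed and sits in the interval by construction.
D) Correct — this is the frequentist long-run coverage interpretation.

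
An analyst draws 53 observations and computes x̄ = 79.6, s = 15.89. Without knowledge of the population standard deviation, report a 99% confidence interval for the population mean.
(73.76, 85.44)

t-interval (σ unknown):
df = n - 1 = 52
t* = 2.674 for 99% confidence

Margin of error = t* · s/√n = 2.674 · 15.89/√53 = 5.84

CI: (73.76, 85.44)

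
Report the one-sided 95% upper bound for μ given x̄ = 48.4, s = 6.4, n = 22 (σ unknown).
μ ≤ 50.75

Upper bound (one-sided):
t* = 1.721 (one-sided for 95%)
Upper bound = x̄ + t* · s/√n = 48.4 + 1.721 · 6.4/√22 = 50.75

We are 95% confident that μ ≤ 50.75.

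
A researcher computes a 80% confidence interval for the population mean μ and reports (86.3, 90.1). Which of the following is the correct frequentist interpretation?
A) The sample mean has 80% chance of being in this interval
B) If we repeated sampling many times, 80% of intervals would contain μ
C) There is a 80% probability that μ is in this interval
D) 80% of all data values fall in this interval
B

A) Wrong — x̄ is observed and sits in the interval by construction.
B) Correct — this is the frequentist long-run coverage interpretation.
C) Wrong — μ is fixed; the randomness lives in the interval, not in μ.
D) Wrong — a CI is about the parameter μ, not individual data values.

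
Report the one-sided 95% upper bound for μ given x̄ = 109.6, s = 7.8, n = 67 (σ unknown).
μ ≤ 111.19

Upper bound (one-sided):
t* = 1.668 (one-sided for 95%)
Upper bound = x̄ + t* · s/√n = 109.6 + 1.668 · 7.8/√67 = 111.19

We are 95% confident that μ ≤ 111.19.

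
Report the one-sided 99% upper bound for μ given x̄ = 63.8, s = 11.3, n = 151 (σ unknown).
μ ≤ 65.96

Upper bound (one-sided):
t* = 2.351 (one-sided for 99%)
Upper bound = x̄ + t* · s/√n = 63.8 + 2.351 · 11.3/√151 = 65.96

We are 99% confident that μ ≤ 65.96.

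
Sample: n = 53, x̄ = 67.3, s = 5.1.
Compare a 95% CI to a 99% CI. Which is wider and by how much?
99% CI is wider by 0.94

df = 52
95% CI: t* = 2.007, (65.89, 68.71), width = 2 · t* · s/√n = 2.81
99% CI: t* = 2.674, (65.43, 69.17), width = 2 · t* · s/√n = 3.75

The 99% CI is wider by 3.75 - 2.81 = 0.94.
Higher confidence requires a wider interval.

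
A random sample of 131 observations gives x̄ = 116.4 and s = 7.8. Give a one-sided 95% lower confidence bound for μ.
μ ≥ 115.27

Lower bound (one-sided):
t* = 1.657 (one-sided for 95%)
Lower bound = x̄ - t* · s/√n = 116.4 - 1.657 · 7.8/√131 = 115.27

We are 95% confident that μ ≥ 115.27.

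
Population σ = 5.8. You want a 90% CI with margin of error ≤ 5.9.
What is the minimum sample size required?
n ≥ 3

For margin E ≤ 5.9:
n ≥ (z* · σ / E)²
n ≥ (1.645 · 5.8 / 5.9)²
n ≥ 2.62

Minimum n = 3 (rounding up)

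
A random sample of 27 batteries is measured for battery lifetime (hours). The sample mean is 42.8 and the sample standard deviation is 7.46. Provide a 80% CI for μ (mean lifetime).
(40.91, 44.69)

t-interval (σ unknown):
df = n - 1 = 26
t* = 1.315 for 80% confidence

Margin of error = t* · s/√n = 1.315 · 7.46/√27 = 1.89

CI: (40.91, 44.69)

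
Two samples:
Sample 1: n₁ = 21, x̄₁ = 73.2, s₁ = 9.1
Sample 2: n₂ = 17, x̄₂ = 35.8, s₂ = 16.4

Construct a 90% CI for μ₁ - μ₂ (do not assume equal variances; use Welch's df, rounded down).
(29.78, 45.02)

Difference: x̄₁ - x̄₂ = 37.40
SE = √(s₁²/n₁ + s₂²/n₂) = √(9.1²/21 + 16.4²/17) = 4.4457
df = 23.79 → 23 (Welch–Satterthwaite, rounded down)
t* = 1.714

CI: 37.40 ± 1.714 · 4.4457 = 37.40 ± 7.62 = (29.78, 45.02)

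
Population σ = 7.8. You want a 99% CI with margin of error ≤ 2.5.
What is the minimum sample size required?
n ≥ 65

For margin E ≤ 2.5:
n ≥ (z* · σ / E)²
n ≥ (2.576 · 7.8 / 2.5)²
n ≥ 64.60

Minimum n = 65 (rounding up)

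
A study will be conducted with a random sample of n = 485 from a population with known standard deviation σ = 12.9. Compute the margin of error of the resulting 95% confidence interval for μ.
Margin of error = 1.15

Margin of error = z* · σ/√n
= 1.960 · 12.9/√485
= 1.960 · 12.9/22.0227
= 1.15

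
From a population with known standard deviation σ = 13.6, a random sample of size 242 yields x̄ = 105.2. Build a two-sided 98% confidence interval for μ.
(103.17, 107.23)

z-interval (σ known):
z* = 2.326 for 98% confidence

Margin of error = z* · σ/√n = 2.326 · 13.6/√242 = 2.03

CI: (105.2 - 2.03, 105.2 + 2.03) = (103.17, 107.23)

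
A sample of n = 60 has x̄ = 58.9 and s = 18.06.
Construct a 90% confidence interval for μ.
(55.00, 62.80)

t-interval (σ unknown):
df = n - 1 = 59
t* = 1.671 for 90% confidence

Margin of error = t* · s/√n = 1.671 · 18.06/√60 = 3.90

CI: (55.00, 62.80)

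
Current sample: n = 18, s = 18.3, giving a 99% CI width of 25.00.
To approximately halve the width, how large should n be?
n ≈ 72

CI width ∝ 1/√n
To reduce width by factor 2, need √n to grow by 2 → need 2² = 4 times as many samples.

Current: n = 18, width = 25.00
New: n = 72, width ≈ 11.42

Width reduced by factor of 25.00/11.42 = 2.19.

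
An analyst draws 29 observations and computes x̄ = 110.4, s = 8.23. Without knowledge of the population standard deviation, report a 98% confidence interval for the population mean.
(106.63, 114.17)

t-interval (σ unknown):
df = n - 1 = 28
t* = 2.467 for 98% confidence

Margin of error = t* · s/√n = 2.467 · 8.23/√29 = 3.77

CI: (106.63, 114.17)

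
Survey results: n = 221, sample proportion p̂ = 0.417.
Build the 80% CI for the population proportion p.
(0.374, 0.460)

Proportion CI:
SE = √(p̂(1-p̂)/n) = √(0.417 · 0.583 / 221) = 0.03317

z* = 1.282
Margin = z* · SE = 1.282 · 0.03317 = 0.0425

CI: 0.417 ± 0.0425 = (0.374, 0.460)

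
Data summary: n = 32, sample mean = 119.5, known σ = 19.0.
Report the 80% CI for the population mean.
(115.19, 123.81)

z-interval (σ known):
z* = 1.282 for 80% confidence

Margin of error = z* · σ/√n = 1.282 · 19.0/√32 = 4.31

CI: (119.5 - 4.31, 119.5 + 4.31) = (115.19, 123.81)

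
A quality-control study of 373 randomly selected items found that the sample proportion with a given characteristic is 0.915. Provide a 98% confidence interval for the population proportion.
(0.881, 0.949)

Proportion CI:
SE = √(p̂(1-p̂)/n) = √(0.915 · 0.085 / 373) = 0.01444

z* = 2.326
Margin = z* · SE = 2.326 · 0.01444 = 0.0336

CI: 0.915 ± 0.0336 = (0.881, 0.949)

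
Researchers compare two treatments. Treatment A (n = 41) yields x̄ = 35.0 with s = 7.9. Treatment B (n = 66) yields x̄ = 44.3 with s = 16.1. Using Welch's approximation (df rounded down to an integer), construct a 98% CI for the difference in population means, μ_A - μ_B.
(-14.82, -3.78)

Difference: x̄₁ - x̄₂ = -9.30
SE = √(s₁²/n₁ + s₂²/n₂) = √(7.9²/41 + 16.1²/66) = 2.3344
df = 100.59 → 100 (Welch–Satterthwaite, rounded down)
t* = 2.364

CI: -9.30 ± 2.364 · 2.3344 = -9.30 ± 5.52 = (-14.82, -3.78)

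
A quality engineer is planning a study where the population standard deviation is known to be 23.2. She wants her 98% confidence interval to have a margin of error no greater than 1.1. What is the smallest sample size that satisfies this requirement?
n ≥ 2407

For margin E ≤ 1.1:
n ≥ (z* · σ / E)²
n ≥ (2.326 · 23.2 / 1.1)²
n ≥ 2406.63

Minimum n = 2407 (rounding up)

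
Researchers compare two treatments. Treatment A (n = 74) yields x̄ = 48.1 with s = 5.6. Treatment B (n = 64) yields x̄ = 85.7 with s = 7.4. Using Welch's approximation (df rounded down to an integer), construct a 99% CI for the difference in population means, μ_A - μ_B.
(-40.56, -34.64)

Difference: x̄₁ - x̄₂ = -37.60
SE = √(s₁²/n₁ + s₂²/n₂) = √(5.6²/74 + 7.4²/64) = 1.1311
df = 116.25 → 116 (Welch–Satterthwaite, rounded down)
t* = 2.619

CI: -37.60 ± 2.619 · 1.1311 = -37.60 ± 2.96 = (-40.56, -34.64)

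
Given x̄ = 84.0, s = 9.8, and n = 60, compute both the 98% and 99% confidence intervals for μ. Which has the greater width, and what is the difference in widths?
99% CI is wider by 0.69

df = 59
98% CI: t* = 2.391, (80.97, 87.03), width = 2 · t* · s/√n = 6.05
99% CI: t* = 2.662, (80.63, 87.37), width = 2 · t* · s/√n = 6.74

The 99% CI is wider by 6.74 - 6.05 = 0.69.
Higher confidence requires a wider interval.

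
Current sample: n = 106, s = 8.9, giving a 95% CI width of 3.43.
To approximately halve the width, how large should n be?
n ≈ 424

CI width ∝ 1/√n
To reduce width by factor 2, need √n to grow by 2 → need 2² = 4 times as many samples.

Current: n = 106, width = 3.43
New: n = 424, width ≈ 1.70

Width reduced by factor of 3.43/1.70 = 2.02.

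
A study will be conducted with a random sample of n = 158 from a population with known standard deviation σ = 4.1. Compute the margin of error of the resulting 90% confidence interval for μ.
Margin of error = 0.54

Margin of error = z* · σ/√n
= 1.645 · 4.1/√158
= 1.645 · 4.1/12.5698
= 0.54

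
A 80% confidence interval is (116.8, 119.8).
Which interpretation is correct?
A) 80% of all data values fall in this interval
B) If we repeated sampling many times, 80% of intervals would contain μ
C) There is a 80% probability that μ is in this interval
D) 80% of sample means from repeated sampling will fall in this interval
B

A) Wrong — a CI is about the parameter μ, not individual data values.
B) Correct — this is the frequentist long-run coverage interpretation.
C) Wrong — μ is fixed; the randomness lives in the interval, not in μ.
D) Wrong — coverage applies to intervals containing μ, not to future x̄ values.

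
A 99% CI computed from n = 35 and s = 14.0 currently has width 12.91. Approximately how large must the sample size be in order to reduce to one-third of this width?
n ≈ 315

CI width ∝ 1/√n
To reduce width by factor 3, need √n to grow by 3 → need 3² = 9 times as many samples.

Current: n = 35, width = 12.91
New: n = 315, width ≈ 4.09

Width reduced by factor of 12.91/4.09 = 3.16.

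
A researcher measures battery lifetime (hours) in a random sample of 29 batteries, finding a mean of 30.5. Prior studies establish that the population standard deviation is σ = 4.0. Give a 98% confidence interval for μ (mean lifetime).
(28.77, 32.23)

z-interval (σ known):
z* = 2.326 for 98% confidence

Margin of error = z* · σ/√n = 2.326 · 4.0/√29 = 1.73

CI: (30.5 - 1.73, 30.5 + 1.73) = (28.77, 32.23)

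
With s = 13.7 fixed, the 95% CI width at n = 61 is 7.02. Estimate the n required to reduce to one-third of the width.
n ≈ 549

CI width ∝ 1/√n
To reduce width by factor 3, need √n to grow by 3 → need 3² = 9 times as many samples.

Current: n = 61, width = 7.02
New: n = 549, width ≈ 2.30

Width reduced by factor of 7.02/2.30 = 3.05.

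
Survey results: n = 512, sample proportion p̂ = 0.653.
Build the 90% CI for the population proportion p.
(0.618, 0.688)

Proportion CI:
SE = √(p̂(1-p̂)/n) = √(0.653 · 0.347 / 512) = 0.02104

z* = 1.645
Margin = z* · SE = 1.645 · 0.02104 = 0.0346

CI: 0.653 ± 0.0346 = (0.618, 0.688)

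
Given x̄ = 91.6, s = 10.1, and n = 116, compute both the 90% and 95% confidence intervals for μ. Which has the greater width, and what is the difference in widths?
95% CI is wider by 0.61

df = 115
90% CI: t* = 1.658, (90.05, 93.15), width = 2 · t* · s/√n = 3.11
95% CI: t* = 1.981, (89.74, 93.46), width = 2 · t* · s/√n = 3.72

The 95% CI is wider by 3.72 - 3.11 = 0.61.
Higher confidence requires a wider interval.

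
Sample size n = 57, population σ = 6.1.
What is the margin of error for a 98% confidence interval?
Margin of error = 1.88

Margin of error = z* · σ/√n
= 2.326 · 6.1/√57
= 2.326 · 6.1/7.5498
= 1.88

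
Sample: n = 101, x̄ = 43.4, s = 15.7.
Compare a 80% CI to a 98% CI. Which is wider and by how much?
98% CI is wider by 3.36

df = 100
80% CI: t* = 1.290, (41.38, 45.42), width = 2 · t* · s/√n = 4.03
98% CI: t* = 2.364, (39.71, 47.09), width = 2 · t* · s/√n = 7.39

The 98% CI is wider by 7.39 - 4.03 = 3.36.
Higher confidence requires a wider interval.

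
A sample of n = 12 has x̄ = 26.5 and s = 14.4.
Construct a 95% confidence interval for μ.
(17.35, 35.65)

t-interval (σ unknown):
df = n - 1 = 11
t* = 2.201 for 95% confidence

Margin of error = t* · s/√n = 2.201 · 14.4/√12 = 9.15

CI: (17.35, 35.65)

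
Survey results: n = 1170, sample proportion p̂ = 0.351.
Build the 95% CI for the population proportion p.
(0.324, 0.378)

Proportion CI:
SE = √(p̂(1-p̂)/n) = √(0.351 · 0.649 / 1170) = 0.01395

z* = 1.960
Margin = z* · SE = 1.960 · 0.01395 = 0.0273

CI: 0.351 ± 0.0273 = (0.324, 0.378)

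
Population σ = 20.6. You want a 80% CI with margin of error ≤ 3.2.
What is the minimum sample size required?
n ≥ 69

For margin E ≤ 3.2:
n ≥ (z* · σ / E)²
n ≥ (1.282 · 20.6 / 3.2)²
n ≥ 68.11

Minimum n = 69 (rounding up)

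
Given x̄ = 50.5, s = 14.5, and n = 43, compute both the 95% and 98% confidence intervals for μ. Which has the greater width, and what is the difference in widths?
98% CI is wider by 1.77

df = 42
95% CI: t* = 2.018, (46.04, 54.96), width = 2 · t* · s/√n = 8.92
98% CI: t* = 2.418, (45.15, 55.85), width = 2 · t* · s/√n = 10.69

The 98% CI is wider by 10.69 - 8.92 = 1.77.
Higher confidence requires a wider interval.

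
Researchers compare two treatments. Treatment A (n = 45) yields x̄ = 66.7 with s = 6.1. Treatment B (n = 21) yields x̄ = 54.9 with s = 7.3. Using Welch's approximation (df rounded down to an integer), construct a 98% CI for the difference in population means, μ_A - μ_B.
(7.32, 16.28)

Difference: x̄₁ - x̄₂ = 11.80
SE = √(s₁²/n₁ + s₂²/n₂) = √(6.1²/45 + 7.3²/21) = 1.8343
df = 33.54 → 33 (Welch–Satterthwaite, rounded down)
t* = 2.445

CI: 11.80 ± 2.445 · 1.8343 = 11.80 ± 4.48 = (7.32, 16.28)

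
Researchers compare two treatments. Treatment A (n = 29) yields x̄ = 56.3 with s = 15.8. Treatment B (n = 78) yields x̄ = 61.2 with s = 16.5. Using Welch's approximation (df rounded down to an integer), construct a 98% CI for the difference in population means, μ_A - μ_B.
(-13.25, 3.45)

Difference: x̄₁ - x̄₂ = -4.90
SE = √(s₁²/n₁ + s₂²/n₂) = √(15.8²/29 + 16.5²/78) = 3.4783
df = 52.19 → 52 (Welch–Satterthwaite, rounded down)
t* = 2.400

CI: -4.90 ± 2.400 · 3.4783 = -4.90 ± 8.35 = (-13.25, 3.45)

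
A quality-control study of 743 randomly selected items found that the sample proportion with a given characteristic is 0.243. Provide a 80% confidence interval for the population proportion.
(0.223, 0.263)

Proportion CI:
SE = √(p̂(1-p̂)/n) = √(0.243 · 0.757 / 743) = 0.01573

z* = 1.282
Margin = z* · SE = 1.282 · 0.01573 = 0.0202

CI: 0.243 ± 0.0202 = (0.223, 0.263)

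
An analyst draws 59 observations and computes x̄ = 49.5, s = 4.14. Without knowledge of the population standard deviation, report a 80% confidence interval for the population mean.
(48.80, 50.20)

t-interval (σ unknown):
df = n - 1 = 58
t* = 1.296 for 80% confidence

Margin of error = t* · s/√n = 1.296 · 4.14/√59 = 0.70

CI: (48.80, 50.20)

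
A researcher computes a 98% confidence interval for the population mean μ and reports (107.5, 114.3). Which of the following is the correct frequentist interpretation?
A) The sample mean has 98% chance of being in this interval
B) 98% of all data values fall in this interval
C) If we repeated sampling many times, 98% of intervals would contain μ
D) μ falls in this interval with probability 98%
C

A) Wrong — x̄ is observed and sits in the interval by construction.
B) Wrong — a CI is about the parameter μ, not individual data values.
C) Correct — this is the frequentist long-run coverage interpretation.
D) Wrong — μ is fixed; the randomness lives in the interval, not in μ.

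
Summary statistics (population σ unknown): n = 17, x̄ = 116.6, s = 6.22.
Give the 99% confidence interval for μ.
(112.19, 121.01)

t-interval (σ unknown):
df = n - 1 = 16
t* = 2.921 for 99% confidence

Margin of error = t* · s/√n = 2.921 · 6.22/√17 = 4.41

CI: (112.19, 121.01)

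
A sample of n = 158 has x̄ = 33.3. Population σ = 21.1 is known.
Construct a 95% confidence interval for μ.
(30.01, 36.59)

z-interval (σ known):
z* = 1.960 for 95% confidence

Margin of error = z* · σ/√n = 1.960 · 21.1/√158 = 3.29

CI: (33.3 - 3.29, 33.3 + 3.29) = (30.01, 36.59)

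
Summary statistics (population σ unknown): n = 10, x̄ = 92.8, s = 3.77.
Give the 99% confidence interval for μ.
(88.93, 96.67)

t-interval (σ unknown):
df = n - 1 = 9
t* = 3.250 for 99% confidence

Margin of error = t* · s/√n = 3.250 · 3.77/√10 = 3.87

CI: (88.93, 96.67)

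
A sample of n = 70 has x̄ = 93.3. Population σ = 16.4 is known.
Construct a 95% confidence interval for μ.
(89.46, 97.14)

z-interval (σ known):
z* = 1.960 for 95% confidence

Margin of error = z* · σ/√n = 1.960 · 16.4/√70 = 3.84

CI: (93.3 - 3.84, 93.3 + 3.84) = (89.46, 97.14)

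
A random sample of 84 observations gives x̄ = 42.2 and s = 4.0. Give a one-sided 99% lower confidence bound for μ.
μ ≥ 41.16

Lower bound (one-sided):
t* = 2.372 (one-sided for 99%)
Lower bound = x̄ - t* · s/√n = 42.2 - 2.372 · 4.0/√84 = 41.16

We are 99% confident that μ ≥ 41.16.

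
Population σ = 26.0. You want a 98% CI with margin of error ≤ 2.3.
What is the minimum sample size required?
n ≥ 692

For margin E ≤ 2.3:
n ≥ (z* · σ / E)²
n ≥ (2.326 · 26.0 / 2.3)²
n ≥ 691.37

Minimum n = 692 (rounding up)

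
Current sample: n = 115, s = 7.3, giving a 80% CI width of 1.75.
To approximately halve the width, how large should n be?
n ≈ 460

CI width ∝ 1/√n
To reduce width by factor 2, need √n to grow by 2 → need 2² = 4 times as many samples.

Current: n = 115, width = 1.75
New: n = 460, width ≈ 0.87

Width reduced by factor of 1.75/0.87 = 2.01.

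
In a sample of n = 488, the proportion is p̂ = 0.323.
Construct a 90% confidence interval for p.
(0.288, 0.358)

Proportion CI:
SE = √(p̂(1-p̂)/n) = √(0.323 · 0.677 / 488) = 0.02117

z* = 1.645
Margin = z* · SE = 1.645 · 0.02117 = 0.0348

CI: 0.323 ± 0.0348 = (0.288, 0.358)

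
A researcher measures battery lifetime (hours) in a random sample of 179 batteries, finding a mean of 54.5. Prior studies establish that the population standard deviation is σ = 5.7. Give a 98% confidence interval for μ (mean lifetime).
(53.51, 55.49)

z-interval (σ known):
z* = 2.326 for 98% confidence

Margin of error = z* · σ/√n = 2.326 · 5.7/√179 = 0.99

CI: (54.5 - 0.99, 54.5 + 0.99) = (53.51, 55.49)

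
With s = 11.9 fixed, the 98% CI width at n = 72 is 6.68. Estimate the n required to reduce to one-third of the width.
n ≈ 648

CI width ∝ 1/√n
To reduce width by factor 3, need √n to grow by 3 → need 3² = 9 times as many samples.

Current: n = 72, width = 6.68
New: n = 648, width ≈ 2.18

Width reduced by factor of 6.68/2.18 = 3.06.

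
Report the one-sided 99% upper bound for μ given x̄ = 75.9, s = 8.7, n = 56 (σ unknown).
μ ≤ 78.69

Upper bound (one-sided):
t* = 2.396 (one-sided for 99%)
Upper bound = x̄ + t* · s/√n = 75.9 + 2.396 · 8.7/√56 = 78.69

We are 99% confident that μ ≤ 78.69.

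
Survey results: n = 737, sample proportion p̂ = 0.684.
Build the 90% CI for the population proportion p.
(0.656, 0.712)

Proportion CI:
SE = √(p̂(1-p̂)/n) = √(0.684 · 0.316 / 737) = 0.01713

z* = 1.645
Margin = z* · SE = 1.645 · 0.01713 = 0.0282

CI: 0.684 ± 0.0282 = (0.656, 0.712)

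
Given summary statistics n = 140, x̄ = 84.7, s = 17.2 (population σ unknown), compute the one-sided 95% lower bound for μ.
μ ≥ 82.29

Lower bound (one-sided):
t* = 1.656 (one-sided for 95%)
Lower bound = x̄ - t* · s/√n = 84.7 - 1.656 · 17.2/√140 = 82.29

We are 95% confident that μ ≥ 82.29.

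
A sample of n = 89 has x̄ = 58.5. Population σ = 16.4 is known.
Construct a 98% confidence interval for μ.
(54.46, 62.54)

z-interval (σ known):
z* = 2.326 for 98% confidence

Margin of error = z* · σ/√n = 2.326 · 16.4/√89 = 4.04

CI: (58.5 - 4.04, 58.5 + 4.04) = (54.46, 62.54)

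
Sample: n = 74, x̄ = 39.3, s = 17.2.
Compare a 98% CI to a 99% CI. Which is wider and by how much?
99% CI is wider by 1.07

df = 73
98% CI: t* = 2.379, (34.54, 44.06), width = 2 · t* · s/√n = 9.51
99% CI: t* = 2.645, (34.01, 44.59), width = 2 · t* · s/√n = 10.58

The 99% CI is wider by 10.58 - 9.51 = 1.07.
Higher confidence requires a wider interval.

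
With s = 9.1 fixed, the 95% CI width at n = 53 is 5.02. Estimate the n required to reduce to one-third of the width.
n ≈ 477

CI width ∝ 1/√n
To reduce width by factor 3, need √n to grow by 3 → need 3² = 9 times as many samples.

Current: n = 53, width = 5.02
New: n = 477, width ≈ 1.64

Width reduced by factor of 5.02/1.64 = 3.06.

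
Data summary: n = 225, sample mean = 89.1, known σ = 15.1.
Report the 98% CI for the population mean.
(86.76, 91.44)

z-interval (σ known):
z* = 2.326 for 98% confidence

Margin of error = z* · σ/√n = 2.326 · 15.1/√225 = 2.34

CI: (89.1 - 2.34, 89.1 + 2.34) = (86.76, 91.44)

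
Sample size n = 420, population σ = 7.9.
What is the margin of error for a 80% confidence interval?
Margin of error = 0.49

Margin of error = z* · σ/√n
= 1.282 · 7.9/√420
= 1.282 · 7.9/20.4939
= 0.49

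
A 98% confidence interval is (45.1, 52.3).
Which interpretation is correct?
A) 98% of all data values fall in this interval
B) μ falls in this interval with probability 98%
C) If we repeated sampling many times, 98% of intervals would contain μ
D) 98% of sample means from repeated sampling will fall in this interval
C

A) Wrong — a CI is about the parameter μ, not individual data values.
B) Wrong — μ is fixed; the randomness lives in the interval, not in μ.
C) Correct — this is the frequentist long-run coverage interpretation.
D) Wrong — coverage applies to intervals containing μ, not to future x̄ values.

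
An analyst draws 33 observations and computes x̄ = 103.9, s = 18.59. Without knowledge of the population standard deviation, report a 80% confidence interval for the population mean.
(99.66, 108.14)

t-interval (σ unknown):
df = n - 1 = 32
t* = 1.309 for 80% confidence

Margin of error = t* · s/√n = 1.309 · 18.59/√33 = 4.24

CI: (99.66, 108.14)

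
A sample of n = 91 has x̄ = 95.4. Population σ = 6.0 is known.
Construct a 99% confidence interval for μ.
(93.78, 97.02)

z-interval (σ known):
z* = 2.576 for 99% confidence

Margin of error = z* · σ/√n = 2.576 · 6.0/√91 = 1.62

CI: (95.4 - 1.62, 95.4 + 1.62) = (93.78, 97.02)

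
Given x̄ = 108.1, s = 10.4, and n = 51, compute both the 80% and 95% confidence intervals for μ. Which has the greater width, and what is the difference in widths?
95% CI is wider by 2.07

df = 50
80% CI: t* = 1.299, (106.21, 109.99), width = 2 · t* · s/√n = 3.78
95% CI: t* = 2.009, (105.17, 111.03), width = 2 · t* · s/√n = 5.85

The 95% CI is wider by 5.85 - 3.78 = 2.07.
Higher confidence requires a wider interval.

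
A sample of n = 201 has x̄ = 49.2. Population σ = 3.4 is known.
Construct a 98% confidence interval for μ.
(48.64, 49.76)

z-interval (σ known):
z* = 2.326 for 98% confidence

Margin of error = z* · σ/√n = 2.326 · 3.4/√201 = 0.56

CI: (49.2 - 0.56, 49.2 + 0.56) = (48.64, 49.76)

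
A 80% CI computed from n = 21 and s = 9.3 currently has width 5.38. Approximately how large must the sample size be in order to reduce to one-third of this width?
n ≈ 189

CI width ∝ 1/√n
To reduce width by factor 3, need √n to grow by 3 → need 3² = 9 times as many samples.

Current: n = 21, width = 5.38
New: n = 189, width ≈ 1.74

Width reduced by factor of 5.38/1.74 = 3.09.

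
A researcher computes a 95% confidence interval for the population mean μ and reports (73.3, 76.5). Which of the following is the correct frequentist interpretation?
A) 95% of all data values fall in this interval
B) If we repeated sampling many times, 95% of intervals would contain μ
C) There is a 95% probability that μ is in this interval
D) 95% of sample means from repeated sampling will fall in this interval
B

A) Wrong — a CI is about the parameter μ, not individual data values.
B) Correct — this is the frequentist long-run coverage interpretation.
C) Wrong — μ is fixed; the randomness lives in the interval, not in μ.
D) Wrong — coverage applies to intervals containing μ, not to future x̄ values.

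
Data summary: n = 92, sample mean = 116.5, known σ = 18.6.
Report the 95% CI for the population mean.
(112.70, 120.30)

z-interval (σ known):
z* = 1.960 for 95% confidence

Margin of error = z* · σ/√n = 1.960 · 18.6/√92 = 3.80

CI: (116.5 - 3.80, 116.5 + 3.80) = (112.70, 120.30)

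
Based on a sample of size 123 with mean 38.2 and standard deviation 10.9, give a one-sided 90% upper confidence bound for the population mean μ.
μ ≤ 39.47

Upper bound (one-sided):
t* = 1.289 (one-sided for 90%)
Upper bound = x̄ + t* · s/√n = 38.2 + 1.289 · 10.9/√123 = 39.47

We are 90% confident that μ ≤ 39.47.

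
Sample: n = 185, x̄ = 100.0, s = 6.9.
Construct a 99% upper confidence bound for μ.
μ ≤ 101.19

Upper bound (one-sided):
t* = 2.347 (one-sided for 99%)
Upper bound = x̄ + t* · s/√n = 100.0 + 2.347 · 6.9/√185 = 101.19

We are 99% confident that μ ≤ 101.19.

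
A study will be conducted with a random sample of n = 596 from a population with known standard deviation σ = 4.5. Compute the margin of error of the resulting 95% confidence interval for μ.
Margin of error = 0.36

Margin of error = z* · σ/√n
= 1.960 · 4.5/√596
= 1.960 · 4.5/24.4131
= 0.36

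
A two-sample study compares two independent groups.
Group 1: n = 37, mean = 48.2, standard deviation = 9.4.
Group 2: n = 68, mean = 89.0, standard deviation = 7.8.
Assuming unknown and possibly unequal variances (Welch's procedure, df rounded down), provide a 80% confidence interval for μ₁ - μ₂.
(-43.15, -38.45)

Difference: x̄₁ - x̄₂ = -40.80
SE = √(s₁²/n₁ + s₂²/n₂) = √(9.4²/37 + 7.8²/68) = 1.8119
df = 63.26 → 63 (Welch–Satterthwaite, rounded down)
t* = 1.295

CI: -40.80 ± 1.295 · 1.8119 = -40.80 ± 2.35 = (-43.15, -38.45)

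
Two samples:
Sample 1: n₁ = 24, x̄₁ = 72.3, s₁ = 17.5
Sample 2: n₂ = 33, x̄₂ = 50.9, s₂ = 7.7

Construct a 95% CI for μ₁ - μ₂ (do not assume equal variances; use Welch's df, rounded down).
(13.60, 29.20)

Difference: x̄₁ - x̄₂ = 21.40
SE = √(s₁²/n₁ + s₂²/n₂) = √(17.5²/24 + 7.7²/33) = 3.8154
df = 29.51 → 29 (Welch–Satterthwaite, rounded down)
t* = 2.045

CI: 21.40 ± 2.045 · 3.8154 = 21.40 ± 7.80 = (13.60, 29.20)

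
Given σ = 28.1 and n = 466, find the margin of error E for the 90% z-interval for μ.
Margin of error = 2.14

Margin of error = z* · σ/√n
= 1.645 · 28.1/√466
= 1.645 · 28.1/21.5870
= 2.14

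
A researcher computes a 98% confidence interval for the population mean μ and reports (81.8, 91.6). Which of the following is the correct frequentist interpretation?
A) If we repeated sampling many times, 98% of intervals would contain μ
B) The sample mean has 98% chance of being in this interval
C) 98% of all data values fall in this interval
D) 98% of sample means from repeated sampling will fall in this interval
A

A) Correct — this is the frequentist long-run coverage interpretation.
B) Wrong — x̄ is observed and sits in the interval by construction.
C) Wrong — a CI is about the parameter μ, not individual data values.
D) Wrong — coverage applies to intervals containing μ, not to future x̄ values.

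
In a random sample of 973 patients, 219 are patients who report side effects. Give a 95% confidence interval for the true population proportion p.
(0.199, 0.251)

Proportion CI:
p̂ = 219/973 = 0.22508
SE = √(p̂(1-p̂)/n) = √(0.22508 · 0.77492 / 973) = 0.01339

z* = 1.960
Margin = z* · SE = 1.960 · 0.01339 = 0.0262

CI: 0.22508 ± 0.0262 = (0.199, 0.251)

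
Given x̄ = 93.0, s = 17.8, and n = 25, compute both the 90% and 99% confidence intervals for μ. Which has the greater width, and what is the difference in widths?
99% CI is wider by 7.73

df = 24
90% CI: t* = 1.711, (86.91, 99.09), width = 2 · t* · s/√n = 12.18
99% CI: t* = 2.797, (83.04, 102.96), width = 2 · t* · s/√n = 19.91

The 99% CI is wider by 19.91 - 12.18 = 7.73.
Higher confidence requires a wider interval.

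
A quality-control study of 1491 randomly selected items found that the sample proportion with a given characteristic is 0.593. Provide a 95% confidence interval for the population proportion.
(0.568, 0.618)

Proportion CI:
SE = √(p̂(1-p̂)/n) = √(0.593 · 0.407 / 1491) = 0.01272

z* = 1.960
Margin = z* · SE = 1.960 · 0.01272 = 0.0249

CI: 0.593 ± 0.0249 = (0.568, 0.618)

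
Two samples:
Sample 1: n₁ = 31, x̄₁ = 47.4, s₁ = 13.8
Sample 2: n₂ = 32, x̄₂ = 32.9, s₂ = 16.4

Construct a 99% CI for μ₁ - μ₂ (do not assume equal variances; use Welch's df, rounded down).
(4.35, 24.65)

Difference: x̄₁ - x̄₂ = 14.50
SE = √(s₁²/n₁ + s₂²/n₂) = √(13.8²/31 + 16.4²/32) = 3.8142
df = 59.84 → 59 (Welch–Satterthwaite, rounded down)
t* = 2.662

CI: 14.50 ± 2.662 · 3.8142 = 14.50 ± 10.15 = (4.35, 24.65)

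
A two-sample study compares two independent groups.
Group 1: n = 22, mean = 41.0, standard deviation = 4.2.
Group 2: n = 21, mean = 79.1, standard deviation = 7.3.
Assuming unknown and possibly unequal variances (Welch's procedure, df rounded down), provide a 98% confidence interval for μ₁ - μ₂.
(-42.58, -33.62)

Difference: x̄₁ - x̄₂ = -38.10
SE = √(s₁²/n₁ + s₂²/n₂) = √(4.2²/22 + 7.3²/21) = 1.8274
df = 31.63 → 31 (Welch–Satterthwaite, rounded down)
t* = 2.453

CI: -38.10 ± 2.453 · 1.8274 = -38.10 ± 4.48 = (-42.58, -33.62)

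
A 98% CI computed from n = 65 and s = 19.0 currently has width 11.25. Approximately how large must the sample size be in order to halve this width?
n ≈ 260

CI width ∝ 1/√n
To reduce width by factor 2, need √n to grow by 2 → need 2² = 4 times as many samples.

Current: n = 65, width = 11.25
New: n = 260, width ≈ 5.52

Width reduced by factor of 11.25/5.52 = 2.04.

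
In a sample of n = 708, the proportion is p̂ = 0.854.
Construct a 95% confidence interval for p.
(0.828, 0.880)

Proportion CI:
SE = √(p̂(1-p̂)/n) = √(0.854 · 0.146 / 708) = 0.01327

z* = 1.960
Margin = z* · SE = 1.960 · 0.01327 = 0.0260

CI: 0.854 ± 0.0260 = (0.828, 0.880)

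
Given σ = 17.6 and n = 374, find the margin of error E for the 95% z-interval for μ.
Margin of error = 1.78

Margin of error = z* · σ/√n
= 1.960 · 17.6/√374
= 1.960 · 17.6/19.3391
= 1.78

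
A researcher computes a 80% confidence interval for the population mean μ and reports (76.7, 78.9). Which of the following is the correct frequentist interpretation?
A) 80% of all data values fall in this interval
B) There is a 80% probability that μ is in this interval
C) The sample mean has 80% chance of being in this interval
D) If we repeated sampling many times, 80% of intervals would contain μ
D

A) Wrong — a CI is about the parameter μ, not individual data values.
B) Wrong — μ is fixed; the randomness lives in the interval, not in μ.
C) Wrong — x̄ is observed and sits in the interval by construction.
D) Correct — this is the frequentist long-run coverage interpretation.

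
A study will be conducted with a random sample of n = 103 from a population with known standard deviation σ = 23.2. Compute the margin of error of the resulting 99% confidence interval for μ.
Margin of error = 5.89

Margin of error = z* · σ/√n
= 2.576 · 23.2/√103
= 2.576 · 23.2/10.1489
= 5.89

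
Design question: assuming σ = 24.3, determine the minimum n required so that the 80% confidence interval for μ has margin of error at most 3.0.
n ≥ 108

For margin E ≤ 3.0:
n ≥ (z* · σ / E)²
n ≥ (1.282 · 24.3 / 3.0)²
n ≥ 107.83

Minimum n = 108 (rounding up)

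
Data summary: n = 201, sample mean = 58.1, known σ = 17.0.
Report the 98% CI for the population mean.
(55.31, 60.89)

z-interval (σ known):
z* = 2.326 for 98% confidence

Margin of error = z* · σ/√n = 2.326 · 17.0/√201 = 2.79

CI: (58.1 - 2.79, 58.1 + 2.79) = (55.31, 60.89)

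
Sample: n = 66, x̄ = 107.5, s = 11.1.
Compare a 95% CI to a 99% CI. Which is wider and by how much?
99% CI is wider by 1.79

df = 65
95% CI: t* = 1.997, (104.77, 110.23), width = 2 · t* · s/√n = 5.46
99% CI: t* = 2.654, (103.87, 111.13), width = 2 · t* · s/√n = 7.25

The 99% CI is wider by 7.25 - 5.46 = 1.79.
Higher confidence requires a wider interval.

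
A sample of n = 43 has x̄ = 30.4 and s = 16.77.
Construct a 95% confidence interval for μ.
(25.24, 35.56)

t-interval (σ unknown):
df = n - 1 = 42
t* = 2.018 for 95% confidence

Margin of error = t* · s/√n = 2.018 · 16.77/√43 = 5.16

CI: (25.24, 35.56)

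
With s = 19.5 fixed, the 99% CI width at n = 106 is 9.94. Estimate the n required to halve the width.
n ≈ 424

CI width ∝ 1/√n
To reduce width by factor 2, need √n to grow by 2 → need 2² = 4 times as many samples.

Current: n = 106, width = 9.94
New: n = 424, width ≈ 4.90

Width reduced by factor of 9.94/4.90 = 2.03.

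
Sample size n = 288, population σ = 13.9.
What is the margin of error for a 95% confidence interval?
Margin of error = 1.61

Margin of error = z* · σ/√n
= 1.960 · 13.9/√288
= 1.960 · 13.9/16.9706
= 1.61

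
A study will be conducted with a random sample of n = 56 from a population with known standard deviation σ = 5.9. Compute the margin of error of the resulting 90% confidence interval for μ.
Margin of error = 1.30

Margin of error = z* · σ/√n
= 1.645 · 5.9/√56
= 1.645 · 5.9/7.4833
= 1.30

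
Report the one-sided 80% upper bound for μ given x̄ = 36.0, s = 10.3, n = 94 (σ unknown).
μ ≤ 36.90

Upper bound (one-sided):
t* = 0.846 (one-sided for 80%)
Upper bound = x̄ + t* · s/√n = 36.0 + 0.846 · 10.3/√94 = 36.90

We are 80% confident that μ ≤ 36.90.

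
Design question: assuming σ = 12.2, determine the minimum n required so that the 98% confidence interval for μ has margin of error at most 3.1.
n ≥ 84

For margin E ≤ 3.1:
n ≥ (z* · σ / E)²
n ≥ (2.326 · 12.2 / 3.1)²
n ≥ 83.79

Minimum n = 84 (rounding up)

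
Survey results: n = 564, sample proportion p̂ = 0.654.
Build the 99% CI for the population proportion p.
(0.602, 0.706)

Proportion CI:
SE = √(p̂(1-p̂)/n) = √(0.654 · 0.346 / 564) = 0.02003

z* = 2.576
Margin = z* · SE = 2.576 · 0.02003 = 0.0516

CI: 0.654 ± 0.0516 = (0.602, 0.706)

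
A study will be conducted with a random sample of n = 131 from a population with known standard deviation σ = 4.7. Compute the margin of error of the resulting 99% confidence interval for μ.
Margin of error = 1.06

Margin of error = z* · σ/√n
= 2.576 · 4.7/√131
= 2.576 · 4.7/11.4455
= 1.06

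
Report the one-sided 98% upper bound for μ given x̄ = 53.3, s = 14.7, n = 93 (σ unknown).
μ ≤ 56.48

Upper bound (one-sided):
t* = 2.083 (one-sided for 98%)
Upper bound = x̄ + t* · s/√n = 53.3 + 2.083 · 14.7/√93 = 56.48

We are 98% confident that μ ≤ 56.48.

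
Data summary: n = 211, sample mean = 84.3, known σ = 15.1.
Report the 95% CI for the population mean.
(82.26, 86.34)

z-interval (σ known):
z* = 1.960 for 95% confidence

Margin of error = z* · σ/√n = 1.960 · 15.1/√211 = 2.04

CI: (84.3 - 2.04, 84.3 + 2.04) = (82.26, 86.34)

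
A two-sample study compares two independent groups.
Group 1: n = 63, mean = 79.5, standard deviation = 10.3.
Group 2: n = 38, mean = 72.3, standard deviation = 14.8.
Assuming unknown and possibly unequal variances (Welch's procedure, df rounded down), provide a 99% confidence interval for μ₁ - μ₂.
(-0.07, 14.47)

Difference: x̄₁ - x̄₂ = 7.20
SE = √(s₁²/n₁ + s₂²/n₂) = √(10.3²/63 + 14.8²/38) = 2.7291
df = 58.78 → 58 (Welch–Satterthwaite, rounded down)
t* = 2.663

CI: 7.20 ± 2.663 · 2.7291 = 7.20 ± 7.27 = (-0.07, 14.47)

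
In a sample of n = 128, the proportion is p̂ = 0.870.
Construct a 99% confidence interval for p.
(0.793, 0.947)

Proportion CI:
SE = √(p̂(1-p̂)/n) = √(0.870 · 0.130 / 128) = 0.02973

z* = 2.576
Margin = z* · SE = 2.576 · 0.02973 = 0.0766

CI: 0.870 ± 0.0766 = (0.793, 0.947)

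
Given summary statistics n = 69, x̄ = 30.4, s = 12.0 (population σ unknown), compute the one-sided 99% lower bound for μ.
μ ≥ 26.96

Lower bound (one-sided):
t* = 2.382 (one-sided for 99%)
Lower bound = x̄ - t* · s/√n = 30.4 - 2.382 · 12.0/√69 = 26.96

We are 99% confident that μ ≥ 26.96.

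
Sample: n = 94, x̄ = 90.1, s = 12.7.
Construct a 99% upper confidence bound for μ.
μ ≤ 93.20

Upper bound (one-sided):
t* = 2.367 (one-sided for 99%)
Upper bound = x̄ + t* · s/√n = 90.1 + 2.367 · 12.7/√94 = 93.20

We are 99% confident that μ ≤ 93.20.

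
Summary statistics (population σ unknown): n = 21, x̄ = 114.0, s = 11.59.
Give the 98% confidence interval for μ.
(107.61, 120.39)

t-interval (σ unknown):
df = n - 1 = 20
t* = 2.528 for 98% confidence

Margin of error = t* · s/√n = 2.528 · 11.59/√21 = 6.39

CI: (107.61, 120.39)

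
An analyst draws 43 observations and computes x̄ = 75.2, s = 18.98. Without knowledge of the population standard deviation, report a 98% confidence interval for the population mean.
(68.20, 82.20)

t-interval (σ unknown):
df = n - 1 = 42
t* = 2.418 for 98% confidence

Margin of error = t* · s/√n = 2.418 · 18.98/√43 = 7.00

CI: (68.20, 82.20)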